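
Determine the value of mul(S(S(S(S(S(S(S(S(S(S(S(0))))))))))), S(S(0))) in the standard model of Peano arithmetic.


mul(S^11(0), S^2(0)):
S^11(0) = 11
S^2(0) = 2
11 * 2 = 22

22


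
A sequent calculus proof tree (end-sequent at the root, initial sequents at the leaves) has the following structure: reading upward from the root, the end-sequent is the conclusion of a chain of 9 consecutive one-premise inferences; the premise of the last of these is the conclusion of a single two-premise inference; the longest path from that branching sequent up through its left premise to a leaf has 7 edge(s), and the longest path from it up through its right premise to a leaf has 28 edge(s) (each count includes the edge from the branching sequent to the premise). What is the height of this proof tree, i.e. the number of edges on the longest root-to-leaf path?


Longest path through the left premise: 7 edges (measured from the branching sequent)
Longest path through the right premise: 28 edges
Height of the subtree rooted at the branching sequent: max(7, 28) = 28
The branching sequent sits 9 edges above the root (the chain of one-premise inferences), so height = 28 + 9 = 37

37


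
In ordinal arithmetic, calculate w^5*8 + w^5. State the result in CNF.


Ordinal addition w^5*8 + w^5:
Both terms have the same exponent 5.
w^e*c + w^e*d = w^e*(c+d).
Result = w^5*(8+1) = w^5*9

w^5*9


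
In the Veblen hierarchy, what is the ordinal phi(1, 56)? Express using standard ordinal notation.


phi(1, 56):
phi(1, beta) = epsilon_beta (the beta-th epsilon number).
phi(1, 56) = epsilon_56

epsilon_56


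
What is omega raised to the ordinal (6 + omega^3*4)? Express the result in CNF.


omega^(6 + omega^3*4):
In ordinal addition a term is absorbed by a following term of strictly larger exponent: 0 < 3, so 6 + omega^3*4 = omega^3*4.
omega raised to a CNF ordinal is a single CNF term: Result = omega^(omega^3*4)

omega^(omega^3*4)


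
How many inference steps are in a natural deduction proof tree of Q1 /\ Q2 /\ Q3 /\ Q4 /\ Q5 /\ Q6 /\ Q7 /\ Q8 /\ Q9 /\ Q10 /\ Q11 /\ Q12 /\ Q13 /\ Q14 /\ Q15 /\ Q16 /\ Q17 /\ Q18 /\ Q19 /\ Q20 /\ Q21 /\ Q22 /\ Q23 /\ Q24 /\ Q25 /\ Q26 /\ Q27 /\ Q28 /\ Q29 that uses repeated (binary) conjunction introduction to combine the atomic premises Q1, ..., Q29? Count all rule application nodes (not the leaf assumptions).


The target conjunction has 29 conjuncts, i.e. 28 binary /\ connectives.
Each conjunction-intro joins two pieces, so 29 atoms require 29-1 = 28 applications.
Total inference nodes = 28

28


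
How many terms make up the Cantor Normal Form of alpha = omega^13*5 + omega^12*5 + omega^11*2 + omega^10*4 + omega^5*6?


CNF: omega^13*5 + omega^12*5 + omega^11*2 + omega^10*4 + omega^5*6
Count the summands separated by '+':
  term 1: omega^13*5
  term 2: omega^12*5
  term 3: omega^11*2
  term 4: omega^10*4
  term 5: omega^5*6
Total terms = 5

5


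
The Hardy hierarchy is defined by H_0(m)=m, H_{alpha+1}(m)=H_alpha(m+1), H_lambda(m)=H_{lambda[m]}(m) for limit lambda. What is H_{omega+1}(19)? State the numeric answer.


H_{omega+1}(19):
Unwind the 1 successor steps: H_{omega+1}(19) = H_omega(19+1) = H_omega(20).
H_omega(m) = H_m(m) = m + m = 2m.
Result = 2 * 20 = 40

40


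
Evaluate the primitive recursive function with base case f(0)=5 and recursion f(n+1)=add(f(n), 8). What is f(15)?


f(0) = 5
f(1) = add(f(0), 8) = add(5, 8) = 13
f(2) = add(f(1), 8) = add(13, 8) = 21
f(3) = add(f(2), 8) = add(21, 8) = 29
f(4) = add(f(3), 8) = add(29, 8) = 37
f(5) = add(f(4), 8) = add(37, 8) = 45
f(6) = add(f(5), 8) = add(45, 8) = 53
f(7) = add(f(6), 8) = add(53, 8) = 61
f(8) = add(f(7), 8) = add(61, 8) = 69
f(9) = add(f(8), 8) = add(69, 8) = 77
f(10) = add(f(9), 8) = add(77, 8) = 85
f(11) = add(f(10), 8) = add(85, 8) = 93
f(12) = add(f(11), 8) = add(93, 8) = 101
f(13) = add(f(12), 8) = add(101, 8) = 109
f(14) = add(f(13), 8) = add(109, 8) = 117
f(15) = add(f(14), 8) = add(117, 8) = 125


125


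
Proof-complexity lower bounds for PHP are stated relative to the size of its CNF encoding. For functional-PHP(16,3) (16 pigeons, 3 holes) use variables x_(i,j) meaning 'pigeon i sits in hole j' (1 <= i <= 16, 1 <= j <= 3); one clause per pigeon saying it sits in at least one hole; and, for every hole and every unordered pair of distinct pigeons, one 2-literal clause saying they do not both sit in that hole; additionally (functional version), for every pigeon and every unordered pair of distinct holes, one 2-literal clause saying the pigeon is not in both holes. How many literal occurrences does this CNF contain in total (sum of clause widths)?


functional-PHP(16,3): 16 pigeons, 3 holes, 16*3 = 48 variables.
- pigeon clauses: one per pigeon -> 16 clauses of width 3 -> 48 literals
- hole clauses: 3 holes * C(16,2) = 3 * 120 -> 360 clauses of width 2 -> 720 literals
- functional clauses: 16 pigeons * C(3,2) = 16 * 3 -> 48 clauses of width 2 -> 96 literals
Total literal occurrences = 48 + 720 + 96 = 864

864


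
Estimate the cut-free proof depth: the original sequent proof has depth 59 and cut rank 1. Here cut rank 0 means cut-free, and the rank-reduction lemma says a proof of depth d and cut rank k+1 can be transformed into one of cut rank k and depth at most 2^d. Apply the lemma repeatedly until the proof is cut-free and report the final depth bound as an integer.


Each rank reduction sends depth d to at most 2^d; cut rank r needs r reductions.
2_0(59) = 59
2_1(59) = 2^59 = 576460752303423488
Cut-free depth bound = 576460752303423488

576460752303423488


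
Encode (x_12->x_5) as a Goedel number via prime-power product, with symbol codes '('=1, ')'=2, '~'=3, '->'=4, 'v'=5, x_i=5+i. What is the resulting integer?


Formula: (x_12->x_5)
Symbol codes: [1, 17, 4, 10, 2]
Primes: [2, 3, 5, 7, 11]
p_1^1 = 2^1 = 2
p_2^17 = 3^17 = 129140163
p_3^4 = 5^4 = 625
p_4^10 = 7^10 = 282475249
p_5^2 = 11^2 = 121
Product = 5517433579522995033750

5517433579522995033750


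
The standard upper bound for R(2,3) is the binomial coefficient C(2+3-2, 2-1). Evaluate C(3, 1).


R(2,3) <= C(2+3-2, 2-1) = C(3, 1)
C(3, 1) = 3! / (1! * 2!)
= 3

3


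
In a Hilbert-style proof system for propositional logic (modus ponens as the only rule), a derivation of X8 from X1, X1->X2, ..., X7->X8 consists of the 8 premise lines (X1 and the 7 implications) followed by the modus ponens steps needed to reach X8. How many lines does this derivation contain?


We have 8 premise lines: X1 and 7 implications.
Each implication is detached once by MP, giving 7 MP lines.
8 premise lines + 7 MP lines = 15 total lines.

15


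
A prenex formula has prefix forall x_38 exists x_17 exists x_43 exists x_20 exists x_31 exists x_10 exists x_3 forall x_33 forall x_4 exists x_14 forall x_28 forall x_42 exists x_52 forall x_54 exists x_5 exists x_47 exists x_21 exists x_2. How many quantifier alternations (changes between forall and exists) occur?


Walk the prefix and count type changes:
  position 1: forall -> exists <-- alternation
  position 2: exists -> exists
  position 3: exists -> exists
  position 4: exists -> exists
  position 5: exists -> exists
  position 6: exists -> exists
  position 7: exists -> forall <-- alternation
  position 8: forall -> forall
  position 9: forall -> exists <-- alternation
  position 10: exists -> forall <-- alternation
  position 11: forall -> forall
  position 12: forall -> exists <-- alternation
  position 13: exists -> forall <-- alternation
  position 14: forall -> exists <-- alternation
  position 15: exists -> exists
  position 16: exists -> exists
  position 17: exists -> exists
Total alternations = 7

7


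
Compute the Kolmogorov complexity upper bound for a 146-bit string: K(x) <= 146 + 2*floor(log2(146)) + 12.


floor(log2(146)) = 7
2 * 7 = 14
K(x) <= 146 + 14 + 12 = 172

172


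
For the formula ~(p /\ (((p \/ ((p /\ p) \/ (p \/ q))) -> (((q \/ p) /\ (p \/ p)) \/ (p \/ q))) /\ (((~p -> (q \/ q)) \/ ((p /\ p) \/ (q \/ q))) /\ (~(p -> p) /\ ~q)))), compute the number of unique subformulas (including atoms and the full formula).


Formula: ~(p /\ (((p \/ ((p /\ p) \/ (p \/ q))) -> (((q \/ p) /\ (p \/ p)) \/ (p \/ q))) /\ (((~p -> (q \/ q)) \/ ((p /\ p) \/ (q \/ q))) /\ (~(p -> p) /\ ~q))))
Subformulas found:
  1. q
  2. p
  3. ~p
  4. ~q
  5. (p \/ p)
  6. (q \/ p)
  7. (p -> p)
  8. (p \/ q)
  9. (p /\ p)
  10. (q \/ q)
  11. ~(p -> p)
  12. (~p -> (q \/ q))
  13. (~(p -> p) /\ ~q)
  14. ((p /\ p) \/ (p \/ q))
  15. ((q \/ p) /\ (p \/ p))
  16. ((p /\ p) \/ (q \/ q))
  17. (p \/ ((p /\ p) \/ (p \/ q)))
  18. (((q \/ p) /\ (p \/ p)) \/ (p \/ q))
  19. ((~p -> (q \/ q)) \/ ((p /\ p) \/ (q \/ q)))
  20. (((~p -> (q \/ q)) \/ ((p /\ p) \/ (q \/ q))) /\ (~(p -> p) /\ ~q))
  21. ((p \/ ((p /\ p) \/ (p \/ q))) -> (((q \/ p) /\ (p \/ p)) \/ (p \/ q)))
  22. (((p \/ ((p /\ p) \/ (p \/ q))) -> (((q \/ p) /\ (p \/ p)) \/ (p \/ q))) /\ (((~p -> (q \/ q)) \/ ((p /\ p) \/ (q \/ q))) /\ (~(p -> p) /\ ~q)))
  23. (p /\ (((p \/ ((p /\ p) \/ (p \/ q))) -> (((q \/ p) /\ (p \/ p)) \/ (p \/ q))) /\ (((~p -> (q \/ q)) \/ ((p /\ p) \/ (q \/ q))) /\ (~(p -> p) /\ ~q))))
  24. ~(p /\ (((p \/ ((p /\ p) \/ (p \/ q))) -> (((q \/ p) /\ (p \/ p)) \/ (p \/ q))) /\ (((~p -> (q \/ q)) \/ ((p /\ p) \/ (q \/ q))) /\ (~(p -> p) /\ ~q))))
Total distinct subformulas = 24

24


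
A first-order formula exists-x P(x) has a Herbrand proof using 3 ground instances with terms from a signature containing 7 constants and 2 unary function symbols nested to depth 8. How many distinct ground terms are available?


Herbrand terms by depth:
Depth 0: 7 constants
Depth 1: 14 new terms (running total: 21)
Depth 2: 28 new terms (running total: 49)
Depth 3: 56 new terms (running total: 105)
Depth 4: 112 new terms (running total: 217)
Depth 5: 224 new terms (running total: 441)
Depth 6: 448 new terms (running total: 889)
Depth 7: 896 new terms (running total: 1785)
Depth 8: 1792 new terms (running total: 3577)
Total distinct ground terms = 3577

3577


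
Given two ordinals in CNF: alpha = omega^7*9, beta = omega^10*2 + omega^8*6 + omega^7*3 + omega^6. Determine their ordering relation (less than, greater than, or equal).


Compare term by term from highest exponent:
alpha = omega^7*9
beta = omega^10*2 + omega^8*6 + omega^7*3 + omega^6
Term 1: alpha has omega^7*9, beta has omega^10*2
Term 2: alpha has omega^0*0, beta has omega^8*6
Term 3: alpha has omega^0*0, beta has omega^7*3
Term 4: alpha has omega^0*0, beta has omega^6*1
Result: alpha < beta

alpha < beta


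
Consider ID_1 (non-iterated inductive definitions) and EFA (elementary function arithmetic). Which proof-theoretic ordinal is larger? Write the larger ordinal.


Proof-theoretic ordinal of ID_1 (non-iterated inductive definitions): psi_0(epsilon_{Omega+1})
Proof-theoretic ordinal of EFA (elementary function arithmetic): omega^3
Comparing: omega^3 < psi_0(epsilon_{Omega+1}).
The larger ordinal is psi_0(epsilon_{Omega+1}) (from ID_1 (non-iterated inductive definitions)).

psi_0(epsilon_{Omega+1})


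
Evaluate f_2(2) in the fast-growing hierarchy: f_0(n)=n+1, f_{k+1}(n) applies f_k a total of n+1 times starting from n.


f_2(2) = f_1^3(2)
f_1(m) = 2m + 1.
Iterating: f_1^k(n) = 2^k*(n+1) - 1.
f_2(2) = 2^3*(2+1) - 1 = 8*3 - 1 = 23

23


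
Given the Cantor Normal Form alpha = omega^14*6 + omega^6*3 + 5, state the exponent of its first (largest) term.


CNF: omega^14*6 + omega^6*3 + 5
The leading term is omega^14*6, which has exponent 14.

14


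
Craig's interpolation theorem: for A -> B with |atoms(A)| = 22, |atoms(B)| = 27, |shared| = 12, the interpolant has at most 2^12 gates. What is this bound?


Shared atoms = 12
Craig interpolant size bound = 2^12
= 4096

4096


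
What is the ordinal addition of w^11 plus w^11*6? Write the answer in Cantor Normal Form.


Ordinal addition w^11 + w^11*6:
Both terms have the same exponent 11.
w^e*c + w^e*d = w^e*(c+d).
Result = w^11*(1+6) = w^11*7

w^11*7


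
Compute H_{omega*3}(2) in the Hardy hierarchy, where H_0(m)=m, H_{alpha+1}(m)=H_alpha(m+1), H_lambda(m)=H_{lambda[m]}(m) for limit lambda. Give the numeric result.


H_{omega*3}(2):
For the Hardy hierarchy, H_{omega*k}(n) = 2^k * n.
2^3 = 8.
8 * 2 = 16

16


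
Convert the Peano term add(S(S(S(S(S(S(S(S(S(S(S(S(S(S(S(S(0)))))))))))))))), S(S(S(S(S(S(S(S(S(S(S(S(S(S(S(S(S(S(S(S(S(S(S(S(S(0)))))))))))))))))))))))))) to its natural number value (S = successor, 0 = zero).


add(S^16(0), S^25(0)):
S^16(0) = 16
S^25(0) = 25
16 + 25 = 41

41


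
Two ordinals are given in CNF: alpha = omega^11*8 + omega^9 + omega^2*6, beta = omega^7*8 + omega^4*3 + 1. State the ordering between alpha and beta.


Compare term by term from highest exponent:
alpha = omega^11*8 + omega^9 + omega^2*6
beta = omega^7*8 + omega^4*3 + 1
Term 1: alpha has omega^11*8, beta has omega^7*8
Term 2: alpha has omega^9*1, beta has omega^4*3
Term 3: alpha has omega^2*6, beta has omega^0*1
Result: alpha > beta

alpha > beta


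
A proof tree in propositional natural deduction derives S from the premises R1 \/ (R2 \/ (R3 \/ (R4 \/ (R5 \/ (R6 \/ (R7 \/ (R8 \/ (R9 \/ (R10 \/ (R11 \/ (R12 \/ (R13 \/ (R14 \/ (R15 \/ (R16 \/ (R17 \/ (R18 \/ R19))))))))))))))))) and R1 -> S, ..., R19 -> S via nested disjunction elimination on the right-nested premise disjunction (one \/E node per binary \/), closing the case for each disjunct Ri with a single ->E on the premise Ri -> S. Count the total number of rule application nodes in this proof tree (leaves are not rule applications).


The premise R1 \/ (R2 \/ (R3 \/ (R4 \/ (R5 \/ (R6 \/ (R7 \/ (R8 \/ (R9 \/ (R10 \/ (R11 \/ (R12 \/ (R13 \/ (R14 \/ (R15 \/ (R16 \/ (R17 \/ (R18 \/ R19))))))))))))))))) contains 19 disjuncts, hence 18 binary \/ connectives.
- Each binary \/ is eliminated once: 18 \/E nodes.
- Each of the 19 cases Ri derives S by one ->E with Ri -> S: 19 ->E nodes.
Total = 18 + 19 = 37

37


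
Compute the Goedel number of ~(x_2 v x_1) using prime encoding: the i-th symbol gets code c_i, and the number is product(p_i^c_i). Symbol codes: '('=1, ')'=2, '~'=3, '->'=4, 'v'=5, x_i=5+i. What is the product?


Formula: ~(x_2 v x_1)
Symbol codes: [3, 1, 7, 5, 6, 2]
Primes: [2, 3, 5, 7, 11, 13]
p_1^3 = 2^3 = 8
p_2^1 = 3^1 = 3
p_3^7 = 5^7 = 78125
p_4^5 = 7^5 = 16807
p_5^6 = 11^6 = 1771561
p_6^2 = 13^2 = 169
Product = 9434834527243125000

9434834527243125000


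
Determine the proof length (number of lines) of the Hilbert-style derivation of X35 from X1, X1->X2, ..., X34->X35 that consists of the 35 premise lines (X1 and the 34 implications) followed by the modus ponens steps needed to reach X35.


We have 35 premise lines: X1 and 34 implications.
Each implication is detached once by MP, giving 34 MP lines.
35 premise lines + 34 MP lines = 69 total lines.

69


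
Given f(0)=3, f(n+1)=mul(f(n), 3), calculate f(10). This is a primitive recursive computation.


f(0) = 3
f(1) = mul(f(0), 3) = mul(3, 3) = 9
f(2) = mul(f(1), 3) = mul(9, 3) = 27
f(3) = mul(f(2), 3) = mul(27, 3) = 81
f(4) = mul(f(3), 3) = mul(81, 3) = 243
f(5) = mul(f(4), 3) = mul(243, 3) = 729
f(6) = mul(f(5), 3) = mul(729, 3) = 2187
f(7) = mul(f(6), 3) = mul(2187, 3) = 6561
f(8) = mul(f(7), 3) = mul(6561, 3) = 19683
f(9) = mul(f(8), 3) = mul(19683, 3) = 59049
f(10) = mul(f(9), 3) = mul(59049, 3) = 177147


177147


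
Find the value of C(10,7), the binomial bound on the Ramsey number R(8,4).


R(8,4) <= C(8+4-2, 8-1) = C(10, 7)
C(10, 7) = 10! / (7! * 3!)
= 120

120


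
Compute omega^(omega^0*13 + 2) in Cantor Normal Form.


omega^(omega^0*13 + 2):
omega^0 = 1, so the exponent is 13 + 2 = 15 (finite ordinal addition).
Result = omega^15, already a single CNF term.

omega^15


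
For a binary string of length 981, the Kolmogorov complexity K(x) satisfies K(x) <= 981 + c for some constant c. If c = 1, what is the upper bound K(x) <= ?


K(x) <= |x| + c = 981 + 1 = 982

982


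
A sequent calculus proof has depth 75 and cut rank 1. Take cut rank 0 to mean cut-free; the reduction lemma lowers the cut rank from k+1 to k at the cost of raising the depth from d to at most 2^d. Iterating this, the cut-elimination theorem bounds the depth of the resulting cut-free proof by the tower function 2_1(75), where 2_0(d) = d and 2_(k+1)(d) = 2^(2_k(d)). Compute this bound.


Each rank reduction sends depth d to at most 2^d; cut rank r needs r reductions.
2_0(75) = 75
2_1(75) = 2^75 = 37778931862957161709568
Cut-free depth bound = 37778931862957161709568

37778931862957161709568


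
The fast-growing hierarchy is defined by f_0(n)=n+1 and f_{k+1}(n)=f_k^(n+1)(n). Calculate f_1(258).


f_1(258) = f_0^259(258)
f_0 adds 1 each time, applied 259 times.
f_1(258) = 258 + 259 = 517

517


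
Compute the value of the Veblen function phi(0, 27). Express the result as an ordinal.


phi(0, 27):
phi(0, beta) = omega^beta by definition.
phi(0, 27) = omega^27

omega^27


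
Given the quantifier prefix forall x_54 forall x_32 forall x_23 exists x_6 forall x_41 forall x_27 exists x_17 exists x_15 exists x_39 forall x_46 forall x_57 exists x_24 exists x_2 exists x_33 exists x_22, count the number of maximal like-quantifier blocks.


Alternations = 5.
Blocks = alternations + 1 = 6

6


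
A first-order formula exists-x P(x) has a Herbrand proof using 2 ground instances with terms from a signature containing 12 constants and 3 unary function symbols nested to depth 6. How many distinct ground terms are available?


Herbrand terms by depth:
Depth 0: 12 constants
Depth 1: 36 new terms (running total: 48)
Depth 2: 108 new terms (running total: 156)
Depth 3: 324 new terms (running total: 480)
Depth 4: 972 new terms (running total: 1452)
Depth 5: 2916 new terms (running total: 4368)
Depth 6: 8748 new terms (running total: 13116)
Total distinct ground terms = 13116

13116


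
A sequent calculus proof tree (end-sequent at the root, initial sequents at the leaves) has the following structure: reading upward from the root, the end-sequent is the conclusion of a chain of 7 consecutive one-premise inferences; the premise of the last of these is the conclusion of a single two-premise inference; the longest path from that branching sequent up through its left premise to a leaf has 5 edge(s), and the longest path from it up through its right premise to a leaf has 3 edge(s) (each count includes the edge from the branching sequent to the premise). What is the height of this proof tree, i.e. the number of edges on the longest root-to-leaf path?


Longest path through the left premise: 5 edges (measured from the branching sequent)
Longest path through the right premise: 3 edges
Height of the subtree rooted at the branching sequent: max(5, 3) = 5
The branching sequent sits 7 edges above the root (the chain of one-premise inferences), so height = 5 + 7 = 12

12


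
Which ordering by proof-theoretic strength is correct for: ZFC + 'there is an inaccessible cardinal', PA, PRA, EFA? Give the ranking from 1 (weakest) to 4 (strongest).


Ordering by consistency strength:
1. EFA
2. PRA
3. PA
4. ZFC + 'there is an inaccessible cardinal'


ZFC + 'there is an inaccessible cardinal'=4, PA=3, PRA=2, EFA=1


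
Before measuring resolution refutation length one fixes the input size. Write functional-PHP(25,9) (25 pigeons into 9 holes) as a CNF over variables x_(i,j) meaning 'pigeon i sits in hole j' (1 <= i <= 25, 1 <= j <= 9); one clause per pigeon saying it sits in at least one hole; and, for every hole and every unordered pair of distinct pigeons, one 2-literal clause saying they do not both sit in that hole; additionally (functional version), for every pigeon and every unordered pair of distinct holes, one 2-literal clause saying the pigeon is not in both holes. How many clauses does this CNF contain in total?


functional-PHP(25,9): 25 pigeons, 9 holes, 25*9 = 225 variables.
- pigeon clauses: one per pigeon -> 25 clauses
- hole clauses: 9 holes * C(25,2) = 9 * 300 -> 2700 clauses
- functional clauses: 25 pigeons * C(9,2) = 25 * 36 -> 900 clauses
Total clauses = 25 + 2700 + 900 = 3625

3625


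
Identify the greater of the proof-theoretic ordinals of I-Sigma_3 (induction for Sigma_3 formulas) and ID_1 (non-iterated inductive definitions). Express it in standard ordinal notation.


Proof-theoretic ordinal of I-Sigma_3 (induction for Sigma_3 formulas): omega^(omega^(omega^omega))
Proof-theoretic ordinal of ID_1 (non-iterated inductive definitions): psi_0(epsilon_{Omega+1})
Comparing: omega^(omega^(omega^omega)) < psi_0(epsilon_{Omega+1}).
The larger ordinal is psi_0(epsilon_{Omega+1}) (from ID_1 (non-iterated inductive definitions)).

psi_0(epsilon_{Omega+1})


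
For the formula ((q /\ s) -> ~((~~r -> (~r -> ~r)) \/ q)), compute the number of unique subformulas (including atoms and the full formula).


Formula: ((q /\ s) -> ~((~~r -> (~r -> ~r)) \/ q))
Subformulas found:
  1. q
  2. s
  3. r
  4. ~r
  5. ~~r
  6. (q /\ s)
  7. (~r -> ~r)
  8. (~~r -> (~r -> ~r))
  9. ((~~r -> (~r -> ~r)) \/ q)
  10. ~((~~r -> (~r -> ~r)) \/ q)
  11. ((q /\ s) -> ~((~~r -> (~r -> ~r)) \/ q))
Total distinct subformulas = 11

11


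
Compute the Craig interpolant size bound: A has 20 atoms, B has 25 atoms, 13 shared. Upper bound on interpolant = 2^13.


Shared atoms = 13
Craig interpolant size bound = 2^13
= 8192

8192


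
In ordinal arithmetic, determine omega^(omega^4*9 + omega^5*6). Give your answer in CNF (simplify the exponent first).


omega^(omega^4*9 + omega^5*6):
In ordinal addition a term is absorbed by a following term of strictly larger exponent: 4 < 5, so omega^4*9 + omega^5*6 = omega^5*6.
omega raised to a CNF ordinal is a single CNF term: Result = omega^(omega^5*6)

omega^(omega^5*6)


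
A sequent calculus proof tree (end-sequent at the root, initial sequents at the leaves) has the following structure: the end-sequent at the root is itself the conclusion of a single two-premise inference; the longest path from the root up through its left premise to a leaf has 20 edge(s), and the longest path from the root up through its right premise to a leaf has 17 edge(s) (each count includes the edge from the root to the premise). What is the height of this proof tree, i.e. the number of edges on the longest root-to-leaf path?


Longest path through the left premise: 20 edges (measured from the branching sequent)
Longest path through the right premise: 17 edges
Height of the subtree rooted at the branching sequent: max(20, 17) = 20
The branching sequent is the root itself.
Total height = 20

20


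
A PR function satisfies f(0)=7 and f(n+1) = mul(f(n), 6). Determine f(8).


f(0) = 7
f(1) = mul(f(0), 6) = mul(7, 6) = 42
f(2) = mul(f(1), 6) = mul(42, 6) = 252
f(3) = mul(f(2), 6) = mul(252, 6) = 1512
f(4) = mul(f(3), 6) = mul(1512, 6) = 9072
f(5) = mul(f(4), 6) = mul(9072, 6) = 54432
f(6) = mul(f(5), 6) = mul(54432, 6) = 326592
f(7) = mul(f(6), 6) = mul(326592, 6) = 1959552
f(8) = mul(f(7), 6) = mul(1959552, 6) = 11757312


11757312


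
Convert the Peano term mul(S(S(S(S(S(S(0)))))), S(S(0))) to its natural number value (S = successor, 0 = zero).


mul(S^6(0), S^2(0)):
S^6(0) = 6
S^2(0) = 2
6 * 2 = 12

12


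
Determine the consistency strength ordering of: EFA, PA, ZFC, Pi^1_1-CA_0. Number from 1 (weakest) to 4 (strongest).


Ordering by consistency strength:
1. EFA
2. PA
3. Pi^1_1-CA_0
4. ZFC


EFA=1, PA=2, ZFC=4, Pi^1_1-CA_0=3


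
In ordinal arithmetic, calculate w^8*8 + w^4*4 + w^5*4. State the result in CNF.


Ordinal addition (w^8*8 + w^4*4) + w^5*4:
alpha's leading term has exponent 8 > beta's exponent 5, so it survives.
alpha's tail term has exponent 4 < beta's exponent 5, so it is absorbed by beta.
In ordinal addition, any term followed by a strictly larger-exponent term is absorbed.
Result = w^8*8 + w^5*4

w^8*8 + w^5*4


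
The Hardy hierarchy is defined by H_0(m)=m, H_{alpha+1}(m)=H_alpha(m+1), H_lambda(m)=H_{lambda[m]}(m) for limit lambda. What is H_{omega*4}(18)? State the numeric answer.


H_{omega*4}(18):
For the Hardy hierarchy, H_{omega*k}(n) = 2^k * n.
2^4 = 16.
16 * 18 = 288

288


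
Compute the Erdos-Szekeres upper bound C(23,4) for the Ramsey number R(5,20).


R(5,20) <= C(5+20-2, 5-1) = C(23, 4)
C(23, 4) = 23! / (4! * 19!)
= 8855

8855


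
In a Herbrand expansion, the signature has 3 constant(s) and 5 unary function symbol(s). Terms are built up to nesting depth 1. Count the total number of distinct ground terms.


Herbrand terms by depth:
Depth 0: 3 constants
Depth 1: 15 new terms (running total: 18)
Total distinct ground terms = 18

18


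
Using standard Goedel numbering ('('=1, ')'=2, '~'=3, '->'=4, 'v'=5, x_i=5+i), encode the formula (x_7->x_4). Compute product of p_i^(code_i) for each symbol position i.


Formula: (x_7->x_4)
Symbol codes: [1, 12, 4, 9, 2]
Primes: [2, 3, 5, 7, 11]
p_1^1 = 2^1 = 2
p_2^12 = 3^12 = 531441
p_3^4 = 5^4 = 625
p_4^9 = 7^9 = 40353607
p_5^2 = 11^2 = 121
Product = 3243641140225158750

3243641140225158750


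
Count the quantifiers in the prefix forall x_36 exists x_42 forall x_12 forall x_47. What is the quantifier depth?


Quantifier prefix has 4 quantifier symbols.
Quantifier depth = 4

4


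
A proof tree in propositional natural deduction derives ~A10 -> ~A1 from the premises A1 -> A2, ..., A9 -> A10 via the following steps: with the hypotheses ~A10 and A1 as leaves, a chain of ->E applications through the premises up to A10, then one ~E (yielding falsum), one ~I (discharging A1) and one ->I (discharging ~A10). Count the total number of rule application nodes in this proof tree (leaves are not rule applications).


From hypothesis A1, 9 ->E steps along the 9 premises yield A10.
~E with hypothesis ~A10 gives falsum (1 node); ~I discharging A1 gives ~A1 (1 node); ->I discharging ~A10 gives the goal (1 node).
Total = 9 + 3 = 12 inference nodes.

12


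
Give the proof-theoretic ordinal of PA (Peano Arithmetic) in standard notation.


The proof-theoretic ordinal of PA (Peano Arithmetic) is a standard result in ordinal analysis.
This ordinal is the supremum of order types of primitive recursive well-orderings
that the theory can prove to be well-ordered.
For PA (Peano Arithmetic), the proof-theoretic ordinal is epsilon_0.

epsilon_0


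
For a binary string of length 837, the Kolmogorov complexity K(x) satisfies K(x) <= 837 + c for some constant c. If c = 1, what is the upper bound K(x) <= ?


K(x) <= |x| + c = 837 + 1 = 838

838


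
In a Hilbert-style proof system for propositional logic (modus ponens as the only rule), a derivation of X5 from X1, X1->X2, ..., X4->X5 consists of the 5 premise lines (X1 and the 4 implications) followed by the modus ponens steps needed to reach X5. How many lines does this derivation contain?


We have 5 premise lines: X1 and 4 implications.
Each implication is detached once by MP, giving 4 MP lines.
5 premise lines + 4 MP lines = 9 total lines.

9


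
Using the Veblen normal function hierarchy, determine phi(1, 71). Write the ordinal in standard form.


phi(1, 71):
phi(1, beta) = epsilon_beta (the beta-th epsilon number).
phi(1, 71) = epsilon_71

epsilon_71


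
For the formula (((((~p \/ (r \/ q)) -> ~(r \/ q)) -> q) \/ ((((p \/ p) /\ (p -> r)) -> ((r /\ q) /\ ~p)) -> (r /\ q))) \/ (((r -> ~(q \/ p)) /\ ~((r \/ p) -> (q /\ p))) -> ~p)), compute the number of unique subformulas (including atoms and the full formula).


Formula: (((((~p \/ (r \/ q)) -> ~(r \/ q)) -> q) \/ ((((p \/ p) /\ (p -> r)) -> ((r /\ q) /\ ~p)) -> (r /\ q))) \/ (((r -> ~(q \/ p)) /\ ~((r \/ p) -> (q /\ p))) -> ~p))
Subformulas found:
  1. r
  2. q
  3. p
  4. ~p
  5. (p \/ p)
  6. (q /\ p)
  7. (q \/ p)
  8. (r /\ q)
  9. (r \/ p)
  10. (r \/ q)
  11. (p -> r)
  12. ~(q \/ p)
  13. ~(r \/ q)
  14. ((r /\ q) /\ ~p)
  15. (r -> ~(q \/ p))
  16. (~p \/ (r \/ q))
  17. ((p \/ p) /\ (p -> r))
  18. ((r \/ p) -> (q /\ p))
  19. ~((r \/ p) -> (q /\ p))
  20. ((~p \/ (r \/ q)) -> ~(r \/ q))
  21. (((~p \/ (r \/ q)) -> ~(r \/ q)) -> q)
  22. (((p \/ p) /\ (p -> r)) -> ((r /\ q) /\ ~p))
  23. ((r -> ~(q \/ p)) /\ ~((r \/ p) -> (q /\ p)))
  24. (((r -> ~(q \/ p)) /\ ~((r \/ p) -> (q /\ p))) -> ~p)
  25. ((((p \/ p) /\ (p -> r)) -> ((r /\ q) /\ ~p)) -> (r /\ q))
  26. ((((~p \/ (r \/ q)) -> ~(r \/ q)) -> q) \/ ((((p \/ p) /\ (p -> r)) -> ((r /\ q) /\ ~p)) -> (r /\ q)))
  27. (((((~p \/ (r \/ q)) -> ~(r \/ q)) -> q) \/ ((((p \/ p) /\ (p -> r)) -> ((r /\ q) /\ ~p)) -> (r /\ q))) \/ (((r -> ~(q \/ p)) /\ ~((r \/ p) -> (q /\ p))) -> ~p))
Total distinct subformulas = 27

27


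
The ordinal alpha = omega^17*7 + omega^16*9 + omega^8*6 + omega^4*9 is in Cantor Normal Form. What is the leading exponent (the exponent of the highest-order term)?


CNF: omega^17*7 + omega^16*9 + omega^8*6 + omega^4*9
The leading term is omega^17*7, which has exponent 17.

17


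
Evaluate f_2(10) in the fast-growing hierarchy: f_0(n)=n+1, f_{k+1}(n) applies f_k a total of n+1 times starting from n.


f_2(10) = f_1^11(10)
f_1(m) = 2m + 1.
Iterating: f_1^k(n) = 2^k*(n+1) - 1.
f_2(10) = 2^11*(10+1) - 1 = 2048*11 - 1 = 22527

22527


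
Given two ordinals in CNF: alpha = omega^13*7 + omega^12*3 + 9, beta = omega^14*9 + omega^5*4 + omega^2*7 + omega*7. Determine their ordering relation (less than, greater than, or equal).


Compare term by term from highest exponent:
alpha = omega^13*7 + omega^12*3 + 9
beta = omega^14*9 + omega^5*4 + omega^2*7 + omega*7
Term 1: alpha has omega^13*7, beta has omega^14*9
Term 2: alpha has omega^12*3, beta has omega^5*4
Term 3: alpha has omega^0*9, beta has omega^2*7
Term 4: alpha has omega^0*0, beta has omega^1*7
Result: alpha < beta

alpha < beta


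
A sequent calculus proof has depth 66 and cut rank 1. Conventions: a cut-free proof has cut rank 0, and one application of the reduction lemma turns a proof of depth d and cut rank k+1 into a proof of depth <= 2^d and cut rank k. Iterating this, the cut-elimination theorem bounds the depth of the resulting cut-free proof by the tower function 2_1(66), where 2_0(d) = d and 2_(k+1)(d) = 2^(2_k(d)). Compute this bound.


Each rank reduction sends depth d to at most 2^d; cut rank r needs r reductions.
2_0(66) = 66
2_1(66) = 2^66 = 73786976294838206464
Cut-free depth bound = 73786976294838206464

73786976294838206464


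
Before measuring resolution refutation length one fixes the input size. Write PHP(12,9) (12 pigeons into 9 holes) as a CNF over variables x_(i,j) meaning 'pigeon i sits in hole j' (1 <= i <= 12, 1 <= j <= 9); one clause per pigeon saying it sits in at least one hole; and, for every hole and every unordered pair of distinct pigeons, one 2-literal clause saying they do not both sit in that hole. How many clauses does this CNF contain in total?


PHP(12,9): 12 pigeons, 9 holes, 12*9 = 108 variables.
- pigeon clauses: one per pigeon -> 12 clauses
- hole clauses: 9 holes * C(12,2) = 9 * 66 -> 594 clauses
Total clauses = 12 + 594 = 606

606


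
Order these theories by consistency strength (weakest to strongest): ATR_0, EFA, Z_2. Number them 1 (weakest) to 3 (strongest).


Ordering by consistency strength:
1. EFA
2. ATR_0
3. Z_2


ATR_0=2, EFA=1, Z_2=3


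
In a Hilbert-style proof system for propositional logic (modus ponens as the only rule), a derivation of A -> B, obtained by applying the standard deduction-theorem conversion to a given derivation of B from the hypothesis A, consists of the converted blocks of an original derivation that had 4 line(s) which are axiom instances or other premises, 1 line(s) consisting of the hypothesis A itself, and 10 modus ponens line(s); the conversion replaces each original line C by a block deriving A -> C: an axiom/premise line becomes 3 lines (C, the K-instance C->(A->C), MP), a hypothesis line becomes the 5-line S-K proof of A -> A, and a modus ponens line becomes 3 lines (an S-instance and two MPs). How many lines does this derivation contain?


Deduction-theorem conversion, block by block:
- 4 axiom/premise lines -> 3 lines each = 12
- 1 hypothesis lines -> 5 lines each (identity proof A->A) = 5
- 10 MP lines -> 3 lines each (S-instance, MP, MP) = 30
Total = 12 + 5 + 30 = 47 lines.

47


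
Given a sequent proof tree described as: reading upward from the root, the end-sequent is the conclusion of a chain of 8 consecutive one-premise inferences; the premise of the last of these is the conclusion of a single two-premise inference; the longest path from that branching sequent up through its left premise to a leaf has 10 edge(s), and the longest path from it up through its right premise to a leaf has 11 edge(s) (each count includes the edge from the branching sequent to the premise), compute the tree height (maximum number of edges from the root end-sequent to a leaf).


Longest path through the left premise: 10 edges (measured from the branching sequent)
Longest path through the right premise: 11 edges
Height of the subtree rooted at the branching sequent: max(10, 11) = 11
The branching sequent sits 8 edges above the root (the chain of one-premise inferences), so height = 11 + 8 = 19

19


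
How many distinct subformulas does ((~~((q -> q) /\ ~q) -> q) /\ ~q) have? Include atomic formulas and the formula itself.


Formula: ((~~((q -> q) /\ ~q) -> q) /\ ~q)
Subformulas found:
  1. q
  2. ~q
  3. (q -> q)
  4. ((q -> q) /\ ~q)
  5. ~((q -> q) /\ ~q)
  6. ~~((q -> q) /\ ~q)
  7. (~~((q -> q) /\ ~q) -> q)
  8. ((~~((q -> q) /\ ~q) -> q) /\ ~q)
Total distinct subformulas = 8

8


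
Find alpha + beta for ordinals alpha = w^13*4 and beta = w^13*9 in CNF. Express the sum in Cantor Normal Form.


Ordinal addition w^13*4 + w^13*9:
Both terms have the same exponent 13.
w^e*c + w^e*d = w^e*(c+d).
Result = w^13*(4+9) = w^13*13

w^13*13


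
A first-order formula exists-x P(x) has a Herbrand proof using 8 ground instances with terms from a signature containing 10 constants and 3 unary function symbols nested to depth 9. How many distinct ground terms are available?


Herbrand terms by depth:
Depth 0: 10 constants
Depth 1: 30 new terms (running total: 40)
Depth 2: 90 new terms (running total: 130)
Depth 3: 270 new terms (running total: 400)
Depth 4: 810 new terms (running total: 1210)
Depth 5: 2430 new terms (running total: 3640)
Depth 6: 7290 new terms (running total: 10930)
Depth 7: 21870 new terms (running total: 32800)
Depth 8: 65610 new terms (running total: 98410)
Depth 9: 196830 new terms (running total: 295240)
Total distinct ground terms = 295240

295240


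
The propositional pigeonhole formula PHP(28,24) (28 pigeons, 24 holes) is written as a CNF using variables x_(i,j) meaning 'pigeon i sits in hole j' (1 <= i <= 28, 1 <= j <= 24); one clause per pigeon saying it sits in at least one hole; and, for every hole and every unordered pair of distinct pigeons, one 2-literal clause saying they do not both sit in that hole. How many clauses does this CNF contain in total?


PHP(28,24): 28 pigeons, 24 holes, 28*24 = 672 variables.
- pigeon clauses: one per pigeon -> 28 clauses
- hole clauses: 24 holes * C(28,2) = 24 * 378 -> 9072 clauses
Total clauses = 28 + 9072 = 9100

9100


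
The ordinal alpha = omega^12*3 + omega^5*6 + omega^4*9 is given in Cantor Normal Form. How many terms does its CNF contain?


CNF: omega^12*3 + omega^5*6 + omega^4*9
Count the summands separated by '+':
  term 1: omega^12*3
  term 2: omega^5*6
  term 3: omega^4*9
Total terms = 3

3


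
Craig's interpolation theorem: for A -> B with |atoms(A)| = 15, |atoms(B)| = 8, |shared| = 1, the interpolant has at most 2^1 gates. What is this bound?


Shared atoms = 1
Craig interpolant size bound = 2^1
= 2

2


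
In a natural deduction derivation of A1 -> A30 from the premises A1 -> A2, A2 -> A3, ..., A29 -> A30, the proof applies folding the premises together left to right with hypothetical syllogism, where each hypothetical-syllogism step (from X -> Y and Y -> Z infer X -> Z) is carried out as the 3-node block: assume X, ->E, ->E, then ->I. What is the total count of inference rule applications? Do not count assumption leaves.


There are 29 premises in the chain. The first HS step combines premises 1 and 2; each further premise needs one more HS step.
So 29 premises require 29 - 1 = 28 hypothetical-syllogism steps.
Each HS step uses 3 inference nodes (->E, ->E, ->I).
28 * 3 = 84 total inference nodes.

84


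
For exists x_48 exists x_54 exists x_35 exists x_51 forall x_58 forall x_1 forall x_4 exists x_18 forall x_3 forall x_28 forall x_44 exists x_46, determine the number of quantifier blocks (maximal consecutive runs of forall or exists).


Alternations = 4.
Blocks = alternations + 1 = 5

5


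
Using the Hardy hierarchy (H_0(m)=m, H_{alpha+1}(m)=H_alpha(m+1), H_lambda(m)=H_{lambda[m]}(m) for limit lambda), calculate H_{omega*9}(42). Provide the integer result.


H_{omega*9}(42):
For the Hardy hierarchy, H_{omega*k}(n) = 2^k * n.
2^9 = 512.
512 * 42 = 21504

21504


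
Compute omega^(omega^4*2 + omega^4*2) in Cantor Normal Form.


omega^(omega^4*2 + omega^4*2):
Both terms of the exponent have the same exponent 4, so they merge: omega^4*2 + omega^4*2 = omega^4*(2+2) = omega^4*4.
omega raised to a CNF ordinal is a single CNF term: Result = omega^(omega^4*4)

omega^(omega^4*4)


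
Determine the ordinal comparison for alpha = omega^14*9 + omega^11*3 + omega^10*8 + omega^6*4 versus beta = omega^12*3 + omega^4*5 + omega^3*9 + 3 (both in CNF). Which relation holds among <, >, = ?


Compare term by term from highest exponent:
alpha = omega^14*9 + omega^11*3 + omega^10*8 + omega^6*4
beta = omega^12*3 + omega^4*5 + omega^3*9 + 3
Term 1: alpha has omega^14*9, beta has omega^12*3
Term 2: alpha has omega^11*3, beta has omega^4*5
Term 3: alpha has omega^10*8, beta has omega^3*9
Term 4: alpha has omega^6*4, beta has omega^0*3
Result: alpha > beta

alpha > beta


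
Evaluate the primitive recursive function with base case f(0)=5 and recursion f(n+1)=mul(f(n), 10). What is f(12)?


f(0) = 5
f(1) = mul(f(0), 10) = mul(5, 10) = 50
f(2) = mul(f(1), 10) = mul(50, 10) = 500
f(3) = mul(f(2), 10) = mul(500, 10) = 5000
f(4) = mul(f(3), 10) = mul(5000, 10) = 50000
f(5) = mul(f(4), 10) = mul(50000, 10) = 500000
f(6) = mul(f(5), 10) = mul(500000, 10) = 5000000
f(7) = mul(f(6), 10) = mul(5000000, 10) = 50000000
f(8) = mul(f(7), 10) = mul(50000000, 10) = 500000000
f(9) = mul(f(8), 10) = mul(500000000, 10) = 5000000000
f(10) = mul(f(9), 10) = mul(5000000000, 10) = 50000000000
f(11) = mul(f(10), 10) = mul(50000000000, 10) = 500000000000
f(12) = mul(f(11), 10) = mul(500000000000, 10) = 5000000000000


5000000000000


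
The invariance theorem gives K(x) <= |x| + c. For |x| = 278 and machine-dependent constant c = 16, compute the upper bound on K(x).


K(x) <= |x| + c = 278 + 16 = 294

294


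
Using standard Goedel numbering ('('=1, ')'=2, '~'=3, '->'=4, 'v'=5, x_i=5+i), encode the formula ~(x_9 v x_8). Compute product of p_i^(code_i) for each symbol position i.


Formula: ~(x_9 v x_8)
Symbol codes: [3, 1, 14, 5, 13, 2]
Primes: [2, 3, 5, 7, 11, 13]
p_1^3 = 2^3 = 8
p_2^1 = 3^1 = 3
p_3^14 = 5^14 = 6103515625
p_4^5 = 7^5 = 16807
p_5^13 = 11^13 = 34522712143931
p_6^2 = 13^2 = 169
Product = 14363924514772729331982421875000

14363924514772729331982421875000


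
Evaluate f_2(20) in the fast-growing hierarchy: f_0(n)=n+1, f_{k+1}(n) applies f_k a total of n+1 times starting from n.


f_2(20) = f_1^21(20)
f_1(m) = 2m + 1.
Iterating: f_1^k(n) = 2^k*(n+1) - 1.
f_2(20) = 2^21*(20+1) - 1 = 2097152*21 - 1 = 44040191

44040191


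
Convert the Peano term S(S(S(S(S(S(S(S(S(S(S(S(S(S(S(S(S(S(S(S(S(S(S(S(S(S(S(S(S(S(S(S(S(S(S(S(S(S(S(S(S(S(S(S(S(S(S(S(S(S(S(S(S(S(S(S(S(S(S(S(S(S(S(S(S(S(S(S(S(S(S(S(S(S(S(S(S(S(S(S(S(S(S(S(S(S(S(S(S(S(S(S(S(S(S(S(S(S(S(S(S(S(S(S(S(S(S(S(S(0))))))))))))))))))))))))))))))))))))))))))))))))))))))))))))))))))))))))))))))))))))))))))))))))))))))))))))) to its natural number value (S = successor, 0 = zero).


Counting successors applied to 0:
109 applications of S to 0 = 109

109


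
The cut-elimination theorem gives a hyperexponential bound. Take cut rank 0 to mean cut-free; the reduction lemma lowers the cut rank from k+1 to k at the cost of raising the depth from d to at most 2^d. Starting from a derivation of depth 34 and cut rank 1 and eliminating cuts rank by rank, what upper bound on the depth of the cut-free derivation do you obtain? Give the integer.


Each rank reduction sends depth d to at most 2^d; cut rank r needs r reductions.
2_0(34) = 34
2_1(34) = 2^34 = 17179869184
Cut-free depth bound = 17179869184

17179869184
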